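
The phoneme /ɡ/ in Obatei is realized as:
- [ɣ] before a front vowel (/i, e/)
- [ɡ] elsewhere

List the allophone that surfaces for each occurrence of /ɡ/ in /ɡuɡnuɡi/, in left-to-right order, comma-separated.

[ɡ], [ɡ], [ɣ]

Occurrence 1 (position 1): no conditioning environment matches → elsewhere allophone [ɡ].
Occurrence 2 (position 3): no conditioning environment matches → elsewhere allophone [ɡ].
Occurrence 3 (position 6): before a front vowel (/i, e/) → [ɣ].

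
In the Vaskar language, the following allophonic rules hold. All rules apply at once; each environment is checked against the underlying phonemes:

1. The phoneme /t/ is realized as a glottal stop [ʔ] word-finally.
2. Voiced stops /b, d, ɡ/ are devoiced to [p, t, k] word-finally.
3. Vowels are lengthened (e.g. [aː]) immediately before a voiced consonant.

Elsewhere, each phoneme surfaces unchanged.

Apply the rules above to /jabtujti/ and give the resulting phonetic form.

[jaːbtuːjti]

/j/ (word-initial) is unaffected → [j].
/a/ (between /j/ and /b/) occurs before a voiced consonant → [aː] by rule 3.
/b/ (between /a/ and /t/) fails the environment for rule 2, so it stays [b].
/t/ (between /b/ and /u/) fails the environment for rule 1, so it stays [t].
/u/ — between /t/ and /j/, before a voiced consonant — surfaces as [uː] (rule 3).
/j/ stays [j].
/t/ — between /j/ and /i/; rule 1 does not apply here → [t].
/i/ (word-final) is in the target of rule 3 but the environment (before a voiced consonant) is not met → [i].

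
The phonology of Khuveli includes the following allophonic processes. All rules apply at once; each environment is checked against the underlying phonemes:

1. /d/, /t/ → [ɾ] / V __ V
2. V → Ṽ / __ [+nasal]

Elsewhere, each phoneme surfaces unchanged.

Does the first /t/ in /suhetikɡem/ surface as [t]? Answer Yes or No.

No

/t/ — between /e/ and /i/, between two vowels — surfaces as [ɾ] (rule 1).
The actual realization is [ɾ], not [t].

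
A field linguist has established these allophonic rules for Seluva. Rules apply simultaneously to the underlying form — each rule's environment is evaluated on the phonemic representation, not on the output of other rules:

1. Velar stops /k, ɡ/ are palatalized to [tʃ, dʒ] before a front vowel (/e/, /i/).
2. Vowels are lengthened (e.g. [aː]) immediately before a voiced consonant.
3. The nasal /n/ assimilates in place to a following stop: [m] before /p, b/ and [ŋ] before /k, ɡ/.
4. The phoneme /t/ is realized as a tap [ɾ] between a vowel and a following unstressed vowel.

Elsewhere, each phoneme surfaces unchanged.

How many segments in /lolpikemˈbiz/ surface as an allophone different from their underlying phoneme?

4

Segments that undergo a rule: /o/ → [oː] (rule 2); /k/ → [tʃ] (rule 1); /e/ → [eː] (rule 2); /i/ → [iː] (rule 2).
All other segments surface unchanged.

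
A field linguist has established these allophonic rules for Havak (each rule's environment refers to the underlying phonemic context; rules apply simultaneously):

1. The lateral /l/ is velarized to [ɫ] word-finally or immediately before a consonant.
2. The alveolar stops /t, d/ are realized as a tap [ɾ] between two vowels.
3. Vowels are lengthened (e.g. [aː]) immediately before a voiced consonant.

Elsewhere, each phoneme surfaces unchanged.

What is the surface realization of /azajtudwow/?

/a/ (word-initial): before a voiced consonant, so rule 3 applies → [aː].
/z/ (between /a/ and /a/) is unaffected → [z].
/a/ — between /z/ and /j/, before a voiced consonant — surfaces as [aː] (rule 3).
/j/ (between /a/ and /t/) is unaffected → [j].
/t/ (between /j/ and /u/) is in the target of rule 2 but the environment (between two vowels) is not met → [t].
/u/ meets the environment for rule 3 (before a voiced consonant) → [uː].
/d/ (between /u/ and /w/) is in the target of rule 2 but the environment (between two vowels) is not met → [d].
/w/ (between /d/ and /o/) is unaffected → [w].
/o/ meets the environment for rule 3 (before a voiced consonant) → [oː].
/w/ (word-final): no rule targets it → [w].

[aːzaːjtuːdwoːw]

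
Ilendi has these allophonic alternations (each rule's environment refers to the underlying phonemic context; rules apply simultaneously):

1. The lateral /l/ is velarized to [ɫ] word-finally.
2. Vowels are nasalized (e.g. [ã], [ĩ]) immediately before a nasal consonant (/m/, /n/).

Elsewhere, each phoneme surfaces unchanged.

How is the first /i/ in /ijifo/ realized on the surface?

/i/ (word-initial) is in the target of rule 2 but the environment (before a nasal consonant) is not met → [i].

[i]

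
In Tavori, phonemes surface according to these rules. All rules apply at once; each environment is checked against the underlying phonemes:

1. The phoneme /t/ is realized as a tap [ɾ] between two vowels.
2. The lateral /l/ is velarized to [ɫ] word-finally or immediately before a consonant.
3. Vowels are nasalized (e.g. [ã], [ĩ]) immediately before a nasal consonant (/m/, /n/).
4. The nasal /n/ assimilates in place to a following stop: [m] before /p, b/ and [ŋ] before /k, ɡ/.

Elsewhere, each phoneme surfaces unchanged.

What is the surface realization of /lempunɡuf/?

/l/ — word-initial; rule 2 does not apply here → [l].
/e/ (between /l/ and /m/) occurs before a nasal consonant → [ẽ] by rule 3.
/m/ stays [m].
/p/ — not in any rule's target class → [p].
/u/ — between /p/ and /n/, before a nasal consonant — surfaces as [ũ] (rule 3).
/n/ meets the environment for rule 4 (before a labial or velar stop) → [ŋ].
/ɡ/ (between /n/ and /u/): no rule targets it → [ɡ].
/u/ (between /ɡ/ and /f/) fails the environment for rule 3, so it stays [u].
/f/ — not in any rule's target class → [f].

[lẽmpũŋɡuf]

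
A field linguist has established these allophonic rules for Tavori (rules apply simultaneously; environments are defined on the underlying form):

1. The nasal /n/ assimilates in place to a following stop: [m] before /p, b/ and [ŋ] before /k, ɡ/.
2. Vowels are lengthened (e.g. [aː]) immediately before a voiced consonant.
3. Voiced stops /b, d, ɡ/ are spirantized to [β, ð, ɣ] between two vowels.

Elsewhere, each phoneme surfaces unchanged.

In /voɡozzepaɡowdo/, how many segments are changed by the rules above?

Segments that undergo a rule: /o/ → [oː] (rule 2); /ɡ/ → [ɣ] (rule 3); /o/ → [oː] (rule 2); /a/ → [aː] (rule 2); /ɡ/ → [ɣ] (rule 3); /o/ → [oː] (rule 2).
All other segments surface unchanged.

6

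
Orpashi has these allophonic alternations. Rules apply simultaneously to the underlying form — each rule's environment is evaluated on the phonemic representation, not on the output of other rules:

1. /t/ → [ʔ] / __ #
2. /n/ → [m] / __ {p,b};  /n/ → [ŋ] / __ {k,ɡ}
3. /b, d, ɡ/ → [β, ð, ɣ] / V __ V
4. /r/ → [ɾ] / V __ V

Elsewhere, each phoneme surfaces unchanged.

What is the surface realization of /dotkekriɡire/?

[dotkekriɣiɾe]

/d/ — word-initial; rule 3 does not apply here → [d].
/o/ — not in any rule's target class → [o].
/t/ (between /o/ and /k/): rule 1 targets it, but not word-finally → unchanged [t].
/k/ (between /t/ and /e/) is unaffected → [k].
/e/ (between /k/ and /k/) is unaffected → [e].
/k/ (between /e/ and /r/): no rule targets it → [k].
/r/ (between /k/ and /i/) fails the environment for rule 4, so it stays [r].
/i/ stays [i].
/ɡ/ meets the environment for rule 3 (between two vowels) → [ɣ].
/i/ stays [i].
/r/ (between /i/ and /e/): between two vowels, so rule 4 applies → [ɾ].
/e/ — not in any rule's target class → [e].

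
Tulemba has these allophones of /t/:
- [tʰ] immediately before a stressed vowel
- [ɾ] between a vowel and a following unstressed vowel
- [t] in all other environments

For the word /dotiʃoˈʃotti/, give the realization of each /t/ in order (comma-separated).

Occurrence 1 (position 3): between a vowel and an unstressed vowel → [ɾ].
Occurrence 2 (position 9): no conditioning environment matches → elsewhere allophone [t].
Occurrence 3 (position 10): no conditioning environment matches → elsewhere allophone [t].

[ɾ], [t], [t]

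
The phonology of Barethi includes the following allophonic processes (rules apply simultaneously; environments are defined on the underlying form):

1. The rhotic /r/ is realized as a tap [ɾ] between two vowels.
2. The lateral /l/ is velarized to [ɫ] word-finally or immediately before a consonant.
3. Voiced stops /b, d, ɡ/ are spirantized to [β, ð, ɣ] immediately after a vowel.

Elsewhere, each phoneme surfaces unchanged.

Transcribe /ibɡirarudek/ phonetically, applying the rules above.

[iβɡiɾaɾuðek]

/i/ (word-initial): no rule targets it → [i].
/b/ meets the environment for rule 3 (immediately after a vowel) → [β].
/ɡ/ (between /b/ and /i/) fails the environment for rule 3, so it stays [ɡ].
/i/ (between /ɡ/ and /r/) is unaffected → [i].
/r/ (between /i/ and /a/) occurs between two vowels → [ɾ] by rule 1.
/a/ stays [a].
/r/ meets the environment for rule 1 (between two vowels) → [ɾ].
/u/ stays [u].
/d/ meets the environment for rule 3 (immediately after a vowel) → [ð].
/e/ (between /d/ and /k/) is unaffected → [e].
/k/ (word-final): no rule targets it → [k].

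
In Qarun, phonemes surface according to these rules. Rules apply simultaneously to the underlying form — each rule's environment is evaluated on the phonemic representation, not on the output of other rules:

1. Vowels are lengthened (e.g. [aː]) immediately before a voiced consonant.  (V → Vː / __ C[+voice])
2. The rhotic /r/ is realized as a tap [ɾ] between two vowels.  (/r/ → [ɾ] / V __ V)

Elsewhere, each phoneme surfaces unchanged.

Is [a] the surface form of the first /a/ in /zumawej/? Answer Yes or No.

/a/ (between /m/ and /w/): before a voiced consonant, so rule 1 applies → [aː].
The actual realization is [aː], not [a].

No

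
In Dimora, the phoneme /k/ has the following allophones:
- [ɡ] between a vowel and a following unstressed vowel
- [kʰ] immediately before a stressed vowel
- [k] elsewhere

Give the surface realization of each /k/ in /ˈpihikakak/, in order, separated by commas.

Occurrence 1 (position 5): between a vowel and a following unstressed vowel → [ɡ].
Occurrence 2 (position 7): between a vowel and a following unstressed vowel → [ɡ].
Occurrence 3 (position 9): no conditioning environment matches → elsewhere allophone [k].

[ɡ], [ɡ], [k]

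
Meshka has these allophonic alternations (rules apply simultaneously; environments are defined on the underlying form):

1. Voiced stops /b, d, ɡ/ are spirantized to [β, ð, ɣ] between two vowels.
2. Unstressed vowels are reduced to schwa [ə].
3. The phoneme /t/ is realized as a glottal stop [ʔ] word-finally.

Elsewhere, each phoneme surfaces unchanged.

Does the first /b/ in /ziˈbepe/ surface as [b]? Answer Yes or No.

No

/b/ meets the environment for rule 1 (between two vowels) → [β].
The actual realization is [β], not [b].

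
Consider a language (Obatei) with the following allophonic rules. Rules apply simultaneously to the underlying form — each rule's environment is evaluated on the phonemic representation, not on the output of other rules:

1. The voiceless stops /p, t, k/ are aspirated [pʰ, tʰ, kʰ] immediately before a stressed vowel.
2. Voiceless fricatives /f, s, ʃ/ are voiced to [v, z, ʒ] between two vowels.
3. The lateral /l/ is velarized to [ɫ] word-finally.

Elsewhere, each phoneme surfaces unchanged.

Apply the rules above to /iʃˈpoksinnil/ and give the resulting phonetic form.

[iʃˈpʰoksinniɫ]

/i/ (word-initial): no rule targets it → [i].
/ʃ/ — between /i/ and /p/; rule 2 does not apply here → [ʃ].
Rule 1 applies to /p/ (between /ʃ/ and /o/: immediately before a stressed vowel) → [pʰ].
/o/ (between /p/ and /k/) is unaffected → [o].
/k/ (between /o/ and /s/): rule 1 targets it, but not immediately before a stressed vowel → unchanged [k].
/s/ — between /k/ and /i/; rule 2 does not apply here → [s].
/i/ stays [i].
/n/ stays [n].
/n/ — not in any rule's target class → [n].
/i/ (between /n/ and /l/): no rule targets it → [i].
/l/ — word-final, word-finally — surfaces as [ɫ] (rule 3).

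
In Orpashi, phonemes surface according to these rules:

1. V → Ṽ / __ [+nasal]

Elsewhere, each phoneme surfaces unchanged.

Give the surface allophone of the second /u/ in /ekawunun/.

Rule 1 applies to /u/ (between /n/ and /n/: before a nasal consonant) → [ũ].

[ũ]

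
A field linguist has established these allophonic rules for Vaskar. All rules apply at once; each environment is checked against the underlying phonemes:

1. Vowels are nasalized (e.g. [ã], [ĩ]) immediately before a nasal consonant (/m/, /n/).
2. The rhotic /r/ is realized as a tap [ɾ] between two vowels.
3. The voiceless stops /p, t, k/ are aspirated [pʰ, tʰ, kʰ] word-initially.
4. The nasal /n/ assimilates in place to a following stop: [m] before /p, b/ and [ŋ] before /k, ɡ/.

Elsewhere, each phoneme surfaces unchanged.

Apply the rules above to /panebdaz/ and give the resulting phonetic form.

[pʰãnebdaz]

/p/ (word-initial) occurs word-initially → [pʰ] by rule 3.
/a/ — between /p/ and /n/, before a nasal consonant — surfaces as [ã] (rule 1).
/n/ (between /a/ and /e/) is in the target of rule 4 but the environment (before a labial or velar stop) is not met → [n].
/e/ (between /n/ and /b/) is in the target of rule 1 but the environment (before a nasal consonant) is not met → [e].
/b/ stays [b].
/d/ (between /b/ and /a/) is unaffected → [d].
/a/ (between /d/ and /z/): rule 1 targets it, but not before a nasal consonant → unchanged [a].
/z/ — not in any rule's target class → [z].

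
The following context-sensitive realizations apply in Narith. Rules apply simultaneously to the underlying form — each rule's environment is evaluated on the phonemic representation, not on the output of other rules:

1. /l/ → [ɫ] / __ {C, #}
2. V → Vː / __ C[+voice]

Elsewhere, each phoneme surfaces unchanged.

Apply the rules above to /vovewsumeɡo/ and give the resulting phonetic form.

[voːveːwsuːmeːɡo]

/o/ (between /v/ and /v/): before a voiced consonant, so rule 2 applies → [oː].
Rule 2 applies to /e/ (between /v/ and /w/: before a voiced consonant) → [eː].
Rule 2 applies to /u/ (between /s/ and /m/: before a voiced consonant) → [uː].
/e/ (between /m/ and /ɡ/) occurs before a voiced consonant → [eː] by rule 2.
/o/ (word-final) is in the target of rule 2 but the environment (before a voiced consonant) is not met → [o].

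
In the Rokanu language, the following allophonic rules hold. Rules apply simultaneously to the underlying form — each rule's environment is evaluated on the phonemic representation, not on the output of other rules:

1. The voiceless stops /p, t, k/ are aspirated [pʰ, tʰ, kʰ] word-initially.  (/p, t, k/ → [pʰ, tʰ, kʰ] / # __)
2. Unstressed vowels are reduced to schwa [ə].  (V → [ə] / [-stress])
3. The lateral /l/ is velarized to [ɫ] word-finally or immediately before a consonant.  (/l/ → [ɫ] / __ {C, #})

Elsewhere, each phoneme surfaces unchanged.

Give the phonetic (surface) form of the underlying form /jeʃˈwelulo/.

[jəʃˈwelələ]

/j/ — not in any rule's target class → [j].
/e/ (between /j/ and /ʃ/) occurs in an unstressed syllable → [ə] by rule 2.
/ʃ/ (between /e/ and /w/) is unaffected → [ʃ].
/w/ — not in any rule's target class → [w].
/e/ — between /w/ and /l/; rule 2 does not apply here → [e].
/l/ — between /e/ and /u/; rule 3 does not apply here → [l].
Rule 2 applies to /u/ (between /l/ and /l/: in an unstressed syllable) → [ə].
/l/ — between /u/ and /o/; rule 3 does not apply here → [l].
/o/ (word-final) occurs in an unstressed syllable → [ə] by rule 2.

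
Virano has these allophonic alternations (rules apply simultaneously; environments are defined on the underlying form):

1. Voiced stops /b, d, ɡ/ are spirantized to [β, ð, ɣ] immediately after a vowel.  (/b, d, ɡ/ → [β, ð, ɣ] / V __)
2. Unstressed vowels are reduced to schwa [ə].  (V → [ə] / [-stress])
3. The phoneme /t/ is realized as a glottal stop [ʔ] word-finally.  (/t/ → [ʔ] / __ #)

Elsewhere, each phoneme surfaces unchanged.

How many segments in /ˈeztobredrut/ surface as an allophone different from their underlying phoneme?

Segments that undergo a rule: /o/ → [ə] (rule 2); /b/ → [β] (rule 1); /e/ → [ə] (rule 2); /d/ → [ð] (rule 1); /u/ → [ə] (rule 2); /t/ → [ʔ] (rule 3).
All other segments surface unchanged.

6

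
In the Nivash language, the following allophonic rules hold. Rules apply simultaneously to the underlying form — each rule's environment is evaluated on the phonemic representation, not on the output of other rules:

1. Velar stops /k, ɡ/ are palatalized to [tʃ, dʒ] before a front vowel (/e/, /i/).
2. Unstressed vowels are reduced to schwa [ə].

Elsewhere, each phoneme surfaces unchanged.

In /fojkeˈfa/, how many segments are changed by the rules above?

3

Segments that undergo a rule: /o/ → [ə] (rule 2); /k/ → [tʃ] (rule 1); /e/ → [ə] (rule 2).
All other segments surface unchanged.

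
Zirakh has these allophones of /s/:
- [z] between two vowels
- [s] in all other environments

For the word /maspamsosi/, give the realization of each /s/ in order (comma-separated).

[s], [s], [z]

Occurrence 1 (position 3): no conditioning environment matches → elsewhere allophone [s].
Occurrence 2 (position 7): no conditioning environment matches → elsewhere allophone [s].
Occurrence 3 (position 9): between two vowels → [z].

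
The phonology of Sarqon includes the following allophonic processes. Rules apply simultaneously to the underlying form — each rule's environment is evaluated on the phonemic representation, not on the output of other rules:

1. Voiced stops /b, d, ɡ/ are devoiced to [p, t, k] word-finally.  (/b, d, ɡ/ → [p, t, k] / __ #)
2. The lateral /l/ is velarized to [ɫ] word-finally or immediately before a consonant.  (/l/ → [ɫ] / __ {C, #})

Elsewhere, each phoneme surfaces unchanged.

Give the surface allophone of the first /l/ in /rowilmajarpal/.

Rule 2 applies to /l/ (between /i/ and /m/: word-finally or immediately before a consonant) → [ɫ].

[ɫ]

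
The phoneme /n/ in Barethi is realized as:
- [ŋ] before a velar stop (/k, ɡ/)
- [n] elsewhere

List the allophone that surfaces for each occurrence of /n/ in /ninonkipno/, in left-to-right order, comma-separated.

[n], [n], [ŋ], [n]

Occurrence 1 (position 1): no conditioning environment matches → elsewhere allophone [n].
Occurrence 2 (position 3): no conditioning environment matches → elsewhere allophone [n].
Occurrence 3 (position 5): before a velar stop → [ŋ].
Occurrence 4 (position 9): no conditioning environment matches → elsewhere allophone [n].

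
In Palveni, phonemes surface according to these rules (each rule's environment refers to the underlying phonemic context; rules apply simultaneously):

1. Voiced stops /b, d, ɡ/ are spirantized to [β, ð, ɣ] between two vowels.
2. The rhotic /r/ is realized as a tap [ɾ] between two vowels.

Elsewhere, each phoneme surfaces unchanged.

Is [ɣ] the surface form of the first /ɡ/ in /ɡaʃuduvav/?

/ɡ/ (word-initial) fails the environment for rule 1, so it stays [ɡ].
The actual realization is [ɡ], not [ɣ].

No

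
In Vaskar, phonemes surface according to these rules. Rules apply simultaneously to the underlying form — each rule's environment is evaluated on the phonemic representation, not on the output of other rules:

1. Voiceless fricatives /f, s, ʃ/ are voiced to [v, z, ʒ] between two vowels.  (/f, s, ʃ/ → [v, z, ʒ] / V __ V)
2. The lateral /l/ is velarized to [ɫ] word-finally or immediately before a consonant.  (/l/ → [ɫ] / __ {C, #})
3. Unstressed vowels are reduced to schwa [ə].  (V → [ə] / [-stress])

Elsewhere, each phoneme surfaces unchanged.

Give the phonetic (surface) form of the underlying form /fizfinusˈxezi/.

/f/ — word-initial; rule 1 does not apply here → [f].
/i/ (between /f/ and /z/) occurs in an unstressed syllable → [ə] by rule 3.
/z/ (between /i/ and /f/) is unaffected → [z].
/f/ (between /z/ and /i/): rule 1 targets it, but not between two vowels → unchanged [f].
/i/ — between /f/ and /n/, in an unstressed syllable — surfaces as [ə] (rule 3).
/n/ (between /i/ and /u/): no rule targets it → [n].
/u/ — between /n/ and /s/, in an unstressed syllable — surfaces as [ə] (rule 3).
/s/ (between /u/ and /x/) is in the target of rule 1 but the environment (between two vowels) is not met → [s].
/x/ — not in any rule's target class → [x].
/e/ (between /x/ and /z/) fails the environment for rule 3, so it stays [e].
/z/ — not in any rule's target class → [z].
/i/ — word-final, in an unstressed syllable — surfaces as [ə] (rule 3).

[fəzfənəsˈxezə]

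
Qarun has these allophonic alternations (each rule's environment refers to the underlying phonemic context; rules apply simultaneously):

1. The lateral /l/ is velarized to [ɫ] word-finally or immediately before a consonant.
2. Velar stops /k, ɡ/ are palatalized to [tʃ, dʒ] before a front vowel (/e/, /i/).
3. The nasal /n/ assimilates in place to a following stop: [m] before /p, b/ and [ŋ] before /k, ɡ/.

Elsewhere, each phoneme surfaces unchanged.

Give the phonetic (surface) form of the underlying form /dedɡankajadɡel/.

[dedɡaŋkajaddʒeɫ]

/d/ — not in any rule's target class → [d].
/e/ stays [e].
/d/ — not in any rule's target class → [d].
/ɡ/ — between /d/ and /a/; rule 2 does not apply here → [ɡ].
/a/ (between /ɡ/ and /n/): no rule targets it → [a].
Rule 3 applies to /n/ (between /a/ and /k/: before a labial or velar stop) → [ŋ].
/k/ — between /n/ and /a/; rule 2 does not apply here → [k].
/a/ (between /k/ and /j/): no rule targets it → [a].
/j/ (between /a/ and /a/) is unaffected → [j].
/a/ (between /j/ and /d/): no rule targets it → [a].
/d/ (between /a/ and /ɡ/) is unaffected → [d].
Rule 2 applies to /ɡ/ (between /d/ and /e/: before a front vowel) → [dʒ].
/e/ (between /ɡ/ and /l/): no rule targets it → [e].
Rule 1 applies to /l/ (word-final: word-finally or immediately before a consonant) → [ɫ].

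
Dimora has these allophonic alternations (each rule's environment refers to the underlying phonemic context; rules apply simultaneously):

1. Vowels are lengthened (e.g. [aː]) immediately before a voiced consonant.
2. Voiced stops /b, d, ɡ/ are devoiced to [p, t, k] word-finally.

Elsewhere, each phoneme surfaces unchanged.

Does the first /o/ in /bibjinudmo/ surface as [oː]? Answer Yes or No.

/o/ (word-final) is in the target of rule 1 but the environment (before a voiced consonant) is not met → [o].
The actual realization is [o], not [oː].

No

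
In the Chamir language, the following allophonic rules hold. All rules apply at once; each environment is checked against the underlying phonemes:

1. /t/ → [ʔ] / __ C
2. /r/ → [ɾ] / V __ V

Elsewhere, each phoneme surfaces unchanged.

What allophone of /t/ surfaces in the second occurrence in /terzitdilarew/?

[ʔ]

Rule 1 applies to /t/ (between /i/ and /d/: immediately before a consonant) → [ʔ].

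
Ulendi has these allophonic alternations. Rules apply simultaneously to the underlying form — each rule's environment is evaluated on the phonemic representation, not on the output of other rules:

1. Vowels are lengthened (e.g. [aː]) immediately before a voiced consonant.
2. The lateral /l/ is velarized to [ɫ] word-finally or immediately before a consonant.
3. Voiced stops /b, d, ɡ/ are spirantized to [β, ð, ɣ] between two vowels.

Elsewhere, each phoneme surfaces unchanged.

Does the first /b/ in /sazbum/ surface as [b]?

Yes

/b/ (between /z/ and /u/): rule 3 targets it, but not between two vowels → unchanged [b].
The actual realization is [b], which matches [b].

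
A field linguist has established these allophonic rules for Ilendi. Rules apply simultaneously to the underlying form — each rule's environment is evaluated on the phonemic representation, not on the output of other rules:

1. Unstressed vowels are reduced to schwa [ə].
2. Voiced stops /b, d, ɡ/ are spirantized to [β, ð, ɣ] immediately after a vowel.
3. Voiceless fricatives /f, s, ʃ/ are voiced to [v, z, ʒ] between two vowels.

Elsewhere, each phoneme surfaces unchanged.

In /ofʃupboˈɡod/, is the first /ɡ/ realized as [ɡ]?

/ɡ/ (between /o/ and /o/) occurs immediately after a vowel → [ɣ] by rule 2.
The actual realization is [ɣ], not [ɡ].

No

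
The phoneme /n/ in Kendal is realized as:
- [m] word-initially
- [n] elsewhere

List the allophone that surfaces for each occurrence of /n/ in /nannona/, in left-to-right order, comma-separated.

Occurrence 1 (position 1): word-initially → [m].
Occurrence 2 (position 3): no conditioning environment matches → elsewhere allophone [n].
Occurrence 3 (position 4): no conditioning environment matches → elsewhere allophone [n].
Occurrence 4 (position 6): no conditioning environment matches → elsewhere allophone [n].

[m], [n], [n], [n]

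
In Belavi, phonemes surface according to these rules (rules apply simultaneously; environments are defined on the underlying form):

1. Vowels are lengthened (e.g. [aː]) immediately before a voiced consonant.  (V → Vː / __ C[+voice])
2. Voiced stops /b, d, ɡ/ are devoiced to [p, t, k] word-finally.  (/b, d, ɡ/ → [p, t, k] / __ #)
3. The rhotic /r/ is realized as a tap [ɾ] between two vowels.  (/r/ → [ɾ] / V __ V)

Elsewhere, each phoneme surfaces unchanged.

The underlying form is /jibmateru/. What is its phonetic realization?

/i/ meets the environment for rule 1 (before a voiced consonant) → [iː].
/b/ (between /i/ and /m/) fails the environment for rule 2, so it stays [b].
/a/ (between /m/ and /t/) is in the target of rule 1 but the environment (before a voiced consonant) is not met → [a].
/e/ (between /t/ and /r/) occurs before a voiced consonant → [eː] by rule 1.
/r/ meets the environment for rule 3 (between two vowels) → [ɾ].
/u/ (word-final) is in the target of rule 1 but the environment (before a voiced consonant) is not met → [u].

[jiːbmateːɾu]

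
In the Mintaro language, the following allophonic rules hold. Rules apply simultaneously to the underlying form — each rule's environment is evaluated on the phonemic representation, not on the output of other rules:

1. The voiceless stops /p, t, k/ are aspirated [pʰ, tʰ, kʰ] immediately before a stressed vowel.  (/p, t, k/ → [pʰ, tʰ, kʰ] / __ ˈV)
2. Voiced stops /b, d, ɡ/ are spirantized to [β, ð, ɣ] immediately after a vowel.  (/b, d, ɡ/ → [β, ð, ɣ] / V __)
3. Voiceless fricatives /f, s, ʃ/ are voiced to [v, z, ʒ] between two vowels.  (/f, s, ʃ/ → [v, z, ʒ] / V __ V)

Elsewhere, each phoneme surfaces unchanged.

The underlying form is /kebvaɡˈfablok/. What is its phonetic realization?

/k/ (word-initial): rule 1 targets it, but not immediately before a stressed vowel → unchanged [k].
/e/ stays [e].
/b/ — between /e/ and /v/, immediately after a vowel — surfaces as [β] (rule 2).
/v/ (between /b/ and /a/): no rule targets it → [v].
/a/ (between /v/ and /ɡ/): no rule targets it → [a].
/ɡ/ — between /a/ and /f/, immediately after a vowel — surfaces as [ɣ] (rule 2).
/f/ — between /ɡ/ and /a/; rule 3 does not apply here → [f].
/a/ — not in any rule's target class → [a].
/b/ — between /a/ and /l/, immediately after a vowel — surfaces as [β] (rule 2).
/l/ — not in any rule's target class → [l].
/o/ (between /l/ and /k/) is unaffected → [o].
/k/ (word-final): rule 1 targets it, but not immediately before a stressed vowel → unchanged [k].

[keβvaɣˈfaβlok]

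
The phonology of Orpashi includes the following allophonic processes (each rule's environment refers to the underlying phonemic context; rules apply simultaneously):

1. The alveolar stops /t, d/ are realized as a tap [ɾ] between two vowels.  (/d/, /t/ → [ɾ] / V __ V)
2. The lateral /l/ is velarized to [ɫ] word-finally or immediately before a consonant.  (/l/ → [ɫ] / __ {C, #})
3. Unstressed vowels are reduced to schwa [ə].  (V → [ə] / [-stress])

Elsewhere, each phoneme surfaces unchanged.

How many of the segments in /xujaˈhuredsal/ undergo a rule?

5

Segments that undergo a rule: /u/ → [ə] (rule 3); /a/ → [ə] (rule 3); /e/ → [ə] (rule 3); /a/ → [ə] (rule 3); /l/ → [ɫ] (rule 2).
All other segments surface unchanged.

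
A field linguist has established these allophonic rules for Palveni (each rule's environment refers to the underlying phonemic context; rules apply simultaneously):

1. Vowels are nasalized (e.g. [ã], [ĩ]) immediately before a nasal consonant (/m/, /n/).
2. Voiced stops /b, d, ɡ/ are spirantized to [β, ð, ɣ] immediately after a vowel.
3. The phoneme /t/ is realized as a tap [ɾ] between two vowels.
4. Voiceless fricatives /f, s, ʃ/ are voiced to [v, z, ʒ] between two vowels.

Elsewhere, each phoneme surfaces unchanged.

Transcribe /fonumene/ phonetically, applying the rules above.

[fõnũmẽne]

/f/ (word-initial) fails the environment for rule 4, so it stays [f].
Rule 1 applies to /o/ (between /f/ and /n/: before a nasal consonant) → [õ].
/n/ — not in any rule's target class → [n].
/u/ meets the environment for rule 1 (before a nasal consonant) → [ũ].
/m/ stays [m].
/e/ (between /m/ and /n/) occurs before a nasal consonant → [ẽ] by rule 1.
/n/ (between /e/ and /e/): no rule targets it → [n].
/e/ (word-final) is in the target of rule 1 but the environment (before a nasal consonant) is not met → [e].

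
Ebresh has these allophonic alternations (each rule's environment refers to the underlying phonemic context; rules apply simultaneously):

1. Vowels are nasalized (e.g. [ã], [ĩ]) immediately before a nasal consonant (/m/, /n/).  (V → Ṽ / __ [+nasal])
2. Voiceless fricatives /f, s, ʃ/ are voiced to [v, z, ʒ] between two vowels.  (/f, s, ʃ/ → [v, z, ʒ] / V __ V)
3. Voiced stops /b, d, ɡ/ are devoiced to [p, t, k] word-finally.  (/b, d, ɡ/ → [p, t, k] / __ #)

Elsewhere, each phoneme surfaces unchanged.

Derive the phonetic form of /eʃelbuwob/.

[eʒelbuwop]

/e/ — word-initial; rule 1 does not apply here → [e].
/ʃ/ (between /e/ and /e/) occurs between two vowels → [ʒ] by rule 2.
/e/ (between /ʃ/ and /l/) is in the target of rule 1 but the environment (before a nasal consonant) is not met → [e].
/l/ (between /e/ and /b/): no rule targets it → [l].
/b/ (between /l/ and /u/) fails the environment for rule 3, so it stays [b].
/u/ (between /b/ and /w/) is in the target of rule 1 but the environment (before a nasal consonant) is not met → [u].
/w/ (between /u/ and /o/): no rule targets it → [w].
/o/ (between /w/ and /b/) is in the target of rule 1 but the environment (before a nasal consonant) is not met → [o].
Rule 3 applies to /b/ (word-final: word-finally) → [p].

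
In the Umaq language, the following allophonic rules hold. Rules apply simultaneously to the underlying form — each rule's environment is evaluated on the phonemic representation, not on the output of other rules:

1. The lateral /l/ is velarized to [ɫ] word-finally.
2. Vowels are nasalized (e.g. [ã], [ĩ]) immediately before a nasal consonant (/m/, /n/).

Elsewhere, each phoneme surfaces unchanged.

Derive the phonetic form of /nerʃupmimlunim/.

[nerʃupmĩmlũnĩm]

/e/ (between /n/ and /r/) fails the environment for rule 2, so it stays [e].
/u/ (between /ʃ/ and /p/) is in the target of rule 2 but the environment (before a nasal consonant) is not met → [u].
Rule 2 applies to /i/ (between /m/ and /m/: before a nasal consonant) → [ĩ].
/l/ (between /m/ and /u/): rule 1 targets it, but not word-finally → unchanged [l].
/u/ meets the environment for rule 2 (before a nasal consonant) → [ũ].
/i/ — between /n/ and /m/, before a nasal consonant — surfaces as [ĩ] (rule 2).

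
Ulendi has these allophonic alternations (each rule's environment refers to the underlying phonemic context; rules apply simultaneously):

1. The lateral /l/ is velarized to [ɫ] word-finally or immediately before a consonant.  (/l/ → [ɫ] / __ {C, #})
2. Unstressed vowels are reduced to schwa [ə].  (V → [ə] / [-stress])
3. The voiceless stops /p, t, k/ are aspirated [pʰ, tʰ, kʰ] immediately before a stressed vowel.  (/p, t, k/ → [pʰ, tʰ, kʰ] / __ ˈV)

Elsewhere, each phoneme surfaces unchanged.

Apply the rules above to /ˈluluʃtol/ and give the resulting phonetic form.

/l/ — word-initial; rule 1 does not apply here → [l].
/u/ — between /l/ and /l/; rule 2 does not apply here → [u].
/l/ — between /u/ and /u/; rule 1 does not apply here → [l].
/u/ meets the environment for rule 2 (in an unstressed syllable) → [ə].
/ʃ/ (between /u/ and /t/): no rule targets it → [ʃ].
/t/ — between /ʃ/ and /o/; rule 3 does not apply here → [t].
Rule 2 applies to /o/ (between /t/ and /l/: in an unstressed syllable) → [ə].
/l/ — word-final, word-finally or immediately before a consonant — surfaces as [ɫ] (rule 1).

[ˈluləʃtəɫ]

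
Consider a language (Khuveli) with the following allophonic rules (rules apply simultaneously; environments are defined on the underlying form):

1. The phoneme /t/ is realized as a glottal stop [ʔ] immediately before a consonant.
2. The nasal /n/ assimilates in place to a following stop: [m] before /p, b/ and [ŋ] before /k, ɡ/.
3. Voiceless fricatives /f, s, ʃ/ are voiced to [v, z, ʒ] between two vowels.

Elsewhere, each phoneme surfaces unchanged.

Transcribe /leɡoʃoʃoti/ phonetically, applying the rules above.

[leɡoʒoʒoti]

/ʃ/ meets the environment for rule 3 (between two vowels) → [ʒ].
/ʃ/ (between /o/ and /o/): between two vowels, so rule 3 applies → [ʒ].
/t/ (between /o/ and /i/) is in the target of rule 1 but the environment (immediately before a consonant) is not met → [t].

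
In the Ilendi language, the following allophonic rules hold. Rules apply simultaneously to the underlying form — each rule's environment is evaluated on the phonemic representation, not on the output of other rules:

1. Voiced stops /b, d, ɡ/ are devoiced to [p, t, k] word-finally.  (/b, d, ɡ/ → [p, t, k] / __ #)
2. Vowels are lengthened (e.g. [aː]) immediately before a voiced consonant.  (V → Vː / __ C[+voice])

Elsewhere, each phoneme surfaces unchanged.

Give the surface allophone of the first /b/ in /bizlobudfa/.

[b]

/b/ (word-initial): rule 1 targets it, but not word-finally → unchanged [b].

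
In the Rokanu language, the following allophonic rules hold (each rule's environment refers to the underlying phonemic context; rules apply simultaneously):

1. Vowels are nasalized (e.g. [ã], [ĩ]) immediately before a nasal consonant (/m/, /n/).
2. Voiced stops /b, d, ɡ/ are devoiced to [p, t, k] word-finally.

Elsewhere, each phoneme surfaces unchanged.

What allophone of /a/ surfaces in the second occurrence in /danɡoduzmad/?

/a/ — between /m/ and /d/; rule 1 does not apply here → [a].

[a]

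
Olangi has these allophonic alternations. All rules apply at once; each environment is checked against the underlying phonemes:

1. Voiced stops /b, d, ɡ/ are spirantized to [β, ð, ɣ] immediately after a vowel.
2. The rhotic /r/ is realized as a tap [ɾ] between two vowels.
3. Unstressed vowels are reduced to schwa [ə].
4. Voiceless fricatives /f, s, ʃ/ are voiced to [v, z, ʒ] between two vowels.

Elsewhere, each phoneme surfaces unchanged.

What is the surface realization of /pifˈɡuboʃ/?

/p/ (word-initial): no rule targets it → [p].
/i/ (between /p/ and /f/): in an unstressed syllable, so rule 3 applies → [ə].
/f/ — between /i/ and /ɡ/; rule 4 does not apply here → [f].
/ɡ/ — between /f/ and /u/; rule 1 does not apply here → [ɡ].
/u/ (between /ɡ/ and /b/) is in the target of rule 3 but the environment (in an unstressed syllable) is not met → [u].
/b/ (between /u/ and /o/): immediately after a vowel, so rule 1 applies → [β].
/o/ (between /b/ and /ʃ/) occurs in an unstressed syllable → [ə] by rule 3.
/ʃ/ (word-final): rule 4 targets it, but not between two vowels → unchanged [ʃ].

[pəfˈɡuβəʃ]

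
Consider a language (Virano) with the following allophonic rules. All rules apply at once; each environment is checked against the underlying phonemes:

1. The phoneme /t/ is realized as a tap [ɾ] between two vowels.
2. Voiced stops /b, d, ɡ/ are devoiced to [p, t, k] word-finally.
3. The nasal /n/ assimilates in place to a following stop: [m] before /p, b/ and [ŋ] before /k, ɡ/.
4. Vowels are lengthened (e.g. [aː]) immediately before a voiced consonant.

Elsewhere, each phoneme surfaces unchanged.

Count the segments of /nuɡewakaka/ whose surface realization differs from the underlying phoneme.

Segments that undergo a rule: /u/ → [uː] (rule 4); /e/ → [eː] (rule 4).
All other segments surface unchanged.

2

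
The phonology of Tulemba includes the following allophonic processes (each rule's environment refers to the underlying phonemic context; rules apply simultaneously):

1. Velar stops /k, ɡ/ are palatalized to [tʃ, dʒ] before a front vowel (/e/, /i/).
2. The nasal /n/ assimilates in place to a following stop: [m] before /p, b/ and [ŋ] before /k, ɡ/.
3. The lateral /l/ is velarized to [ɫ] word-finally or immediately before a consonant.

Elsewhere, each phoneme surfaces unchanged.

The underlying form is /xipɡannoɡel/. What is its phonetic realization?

/x/ (word-initial): no rule targets it → [x].
/i/ (between /x/ and /p/): no rule targets it → [i].
/p/ — not in any rule's target class → [p].
/ɡ/ (between /p/ and /a/) fails the environment for rule 1, so it stays [ɡ].
/a/ stays [a].
/n/ (between /a/ and /n/): rule 2 targets it, but not before a labial or velar stop → unchanged [n].
/n/ (between /n/ and /o/): rule 2 targets it, but not before a labial or velar stop → unchanged [n].
/o/ stays [o].
/ɡ/ meets the environment for rule 1 (before a front vowel) → [dʒ].
/e/ — not in any rule's target class → [e].
Rule 3 applies to /l/ (word-final: word-finally or immediately before a consonant) → [ɫ].

[xipɡannodʒeɫ]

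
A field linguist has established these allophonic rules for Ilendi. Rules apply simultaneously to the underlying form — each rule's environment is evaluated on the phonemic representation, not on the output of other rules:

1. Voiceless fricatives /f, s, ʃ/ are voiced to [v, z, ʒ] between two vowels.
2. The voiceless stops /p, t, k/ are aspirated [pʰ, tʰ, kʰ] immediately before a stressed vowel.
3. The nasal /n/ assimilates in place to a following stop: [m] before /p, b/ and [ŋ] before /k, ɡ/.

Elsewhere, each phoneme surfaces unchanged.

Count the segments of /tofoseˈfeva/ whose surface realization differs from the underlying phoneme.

Segments that undergo a rule: /f/ → [v] (rule 1); /s/ → [z] (rule 1); /f/ → [v] (rule 1).
All other segments surface unchanged.

3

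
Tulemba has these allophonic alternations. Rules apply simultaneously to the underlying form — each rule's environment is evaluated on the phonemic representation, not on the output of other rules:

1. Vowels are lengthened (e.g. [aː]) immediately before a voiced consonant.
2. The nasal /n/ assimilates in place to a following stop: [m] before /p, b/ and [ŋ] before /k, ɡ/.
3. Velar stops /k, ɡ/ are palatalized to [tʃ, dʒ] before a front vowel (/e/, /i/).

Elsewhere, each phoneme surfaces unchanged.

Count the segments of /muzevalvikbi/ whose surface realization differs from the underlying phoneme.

3

Segments that undergo a rule: /u/ → [uː] (rule 1); /e/ → [eː] (rule 1); /a/ → [aː] (rule 1).
All other segments surface unchanged.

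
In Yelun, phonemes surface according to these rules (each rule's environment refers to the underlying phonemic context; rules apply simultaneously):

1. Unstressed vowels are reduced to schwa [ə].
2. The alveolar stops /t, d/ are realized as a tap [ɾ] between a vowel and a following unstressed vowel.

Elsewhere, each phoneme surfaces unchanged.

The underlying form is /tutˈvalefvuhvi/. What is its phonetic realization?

/t/ (word-initial) is in the target of rule 2 but the environment (between a vowel and a following unstressed vowel) is not met → [t].
/u/ (between /t/ and /t/) occurs in an unstressed syllable → [ə] by rule 1.
/t/ — between /u/ and /v/; rule 2 does not apply here → [t].
/v/ (between /t/ and /a/) is unaffected → [v].
/a/ (between /v/ and /l/) is in the target of rule 1 but the environment (in an unstressed syllable) is not met → [a].
/l/ (between /a/ and /e/): no rule targets it → [l].
/e/ (between /l/ and /f/) occurs in an unstressed syllable → [ə] by rule 1.
/f/ — not in any rule's target class → [f].
/v/ (between /f/ and /u/) is unaffected → [v].
/u/ meets the environment for rule 1 (in an unstressed syllable) → [ə].
/h/ — not in any rule's target class → [h].
/v/ stays [v].
/i/ (word-final) occurs in an unstressed syllable → [ə] by rule 1.

[tətˈvaləfvəhvə]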